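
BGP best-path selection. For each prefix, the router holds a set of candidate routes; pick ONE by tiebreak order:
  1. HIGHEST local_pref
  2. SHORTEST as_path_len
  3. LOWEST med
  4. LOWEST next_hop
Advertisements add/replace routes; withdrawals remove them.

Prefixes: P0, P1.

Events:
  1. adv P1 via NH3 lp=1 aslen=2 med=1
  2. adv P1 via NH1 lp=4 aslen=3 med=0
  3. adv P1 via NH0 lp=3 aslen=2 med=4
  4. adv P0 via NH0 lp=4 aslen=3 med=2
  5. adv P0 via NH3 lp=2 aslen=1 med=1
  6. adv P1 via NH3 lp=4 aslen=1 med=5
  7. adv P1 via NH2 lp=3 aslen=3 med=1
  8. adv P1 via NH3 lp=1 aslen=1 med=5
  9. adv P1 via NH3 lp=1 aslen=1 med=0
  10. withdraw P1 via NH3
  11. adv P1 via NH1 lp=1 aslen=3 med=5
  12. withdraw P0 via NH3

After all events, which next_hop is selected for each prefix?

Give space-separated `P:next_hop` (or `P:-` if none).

Op 1: best P0=- P1=NH3
Op 2: best P0=- P1=NH1
Op 3: best P0=- P1=NH1
Op 4: best P0=NH0 P1=NH1
Op 5: best P0=NH0 P1=NH1
Op 6: best P0=NH0 P1=NH3
Op 7: best P0=NH0 P1=NH3
Op 8: best P0=NH0 P1=NH1
Op 9: best P0=NH0 P1=NH1
Op 10: best P0=NH0 P1=NH1
Op 11: best P0=NH0 P1=NH0
Op 12: best P0=NH0 P1=NH0

Answer: P0:NH0 P1:NH0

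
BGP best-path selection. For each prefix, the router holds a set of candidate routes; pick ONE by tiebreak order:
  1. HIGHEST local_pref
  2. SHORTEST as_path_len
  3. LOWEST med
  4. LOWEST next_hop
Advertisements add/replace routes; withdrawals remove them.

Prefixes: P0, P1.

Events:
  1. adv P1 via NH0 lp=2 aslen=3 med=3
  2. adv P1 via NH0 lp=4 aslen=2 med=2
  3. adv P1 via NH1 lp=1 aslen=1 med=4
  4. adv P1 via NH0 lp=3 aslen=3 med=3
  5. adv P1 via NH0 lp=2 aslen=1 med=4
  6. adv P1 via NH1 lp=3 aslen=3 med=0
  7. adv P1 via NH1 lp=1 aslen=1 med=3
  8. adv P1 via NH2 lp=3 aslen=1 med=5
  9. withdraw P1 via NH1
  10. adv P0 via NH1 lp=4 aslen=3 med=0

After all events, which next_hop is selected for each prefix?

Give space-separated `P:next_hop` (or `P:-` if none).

Answer: P0:NH1 P1:NH2

Derivation:
Op 1: best P0=- P1=NH0
Op 2: best P0=- P1=NH0
Op 3: best P0=- P1=NH0
Op 4: best P0=- P1=NH0
Op 5: best P0=- P1=NH0
Op 6: best P0=- P1=NH1
Op 7: best P0=- P1=NH0
Op 8: best P0=- P1=NH2
Op 9: best P0=- P1=NH2
Op 10: best P0=NH1 P1=NH2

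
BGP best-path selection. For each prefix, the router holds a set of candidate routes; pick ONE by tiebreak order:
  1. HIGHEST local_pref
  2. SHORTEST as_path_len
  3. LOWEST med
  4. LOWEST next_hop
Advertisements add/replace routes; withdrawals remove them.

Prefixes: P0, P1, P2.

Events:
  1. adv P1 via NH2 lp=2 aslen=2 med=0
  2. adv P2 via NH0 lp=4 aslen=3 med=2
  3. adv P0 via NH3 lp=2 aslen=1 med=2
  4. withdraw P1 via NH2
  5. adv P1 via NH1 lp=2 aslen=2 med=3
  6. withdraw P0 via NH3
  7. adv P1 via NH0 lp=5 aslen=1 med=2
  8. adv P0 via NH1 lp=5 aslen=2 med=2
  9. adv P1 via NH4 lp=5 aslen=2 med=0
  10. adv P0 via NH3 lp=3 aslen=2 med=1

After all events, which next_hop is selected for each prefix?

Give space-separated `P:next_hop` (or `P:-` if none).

Answer: P0:NH1 P1:NH0 P2:NH0

Derivation:
Op 1: best P0=- P1=NH2 P2=-
Op 2: best P0=- P1=NH2 P2=NH0
Op 3: best P0=NH3 P1=NH2 P2=NH0
Op 4: best P0=NH3 P1=- P2=NH0
Op 5: best P0=NH3 P1=NH1 P2=NH0
Op 6: best P0=- P1=NH1 P2=NH0
Op 7: best P0=- P1=NH0 P2=NH0
Op 8: best P0=NH1 P1=NH0 P2=NH0
Op 9: best P0=NH1 P1=NH0 P2=NH0
Op 10: best P0=NH1 P1=NH0 P2=NH0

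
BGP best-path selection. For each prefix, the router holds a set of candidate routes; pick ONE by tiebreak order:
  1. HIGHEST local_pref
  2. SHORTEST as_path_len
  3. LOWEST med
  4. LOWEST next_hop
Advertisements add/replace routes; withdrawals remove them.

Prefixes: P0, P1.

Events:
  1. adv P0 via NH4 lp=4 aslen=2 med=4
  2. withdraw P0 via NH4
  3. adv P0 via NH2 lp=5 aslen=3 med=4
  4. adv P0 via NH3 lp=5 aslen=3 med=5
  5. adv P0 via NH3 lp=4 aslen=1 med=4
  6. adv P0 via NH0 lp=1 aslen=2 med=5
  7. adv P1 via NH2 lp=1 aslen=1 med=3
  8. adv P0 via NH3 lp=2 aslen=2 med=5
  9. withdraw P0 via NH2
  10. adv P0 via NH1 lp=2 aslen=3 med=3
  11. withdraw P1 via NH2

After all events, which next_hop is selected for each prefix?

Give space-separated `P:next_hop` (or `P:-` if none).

Answer: P0:NH3 P1:-

Derivation:
Op 1: best P0=NH4 P1=-
Op 2: best P0=- P1=-
Op 3: best P0=NH2 P1=-
Op 4: best P0=NH2 P1=-
Op 5: best P0=NH2 P1=-
Op 6: best P0=NH2 P1=-
Op 7: best P0=NH2 P1=NH2
Op 8: best P0=NH2 P1=NH2
Op 9: best P0=NH3 P1=NH2
Op 10: best P0=NH3 P1=NH2
Op 11: best P0=NH3 P1=-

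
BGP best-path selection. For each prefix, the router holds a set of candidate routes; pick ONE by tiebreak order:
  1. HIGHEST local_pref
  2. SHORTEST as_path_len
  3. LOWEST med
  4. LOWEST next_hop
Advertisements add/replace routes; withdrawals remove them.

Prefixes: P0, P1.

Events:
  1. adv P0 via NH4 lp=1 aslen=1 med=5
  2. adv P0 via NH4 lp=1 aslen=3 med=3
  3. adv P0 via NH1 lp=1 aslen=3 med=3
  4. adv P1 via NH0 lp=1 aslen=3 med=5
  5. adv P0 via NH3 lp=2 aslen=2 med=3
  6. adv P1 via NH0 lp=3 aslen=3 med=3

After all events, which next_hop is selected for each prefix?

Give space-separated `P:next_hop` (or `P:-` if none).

Op 1: best P0=NH4 P1=-
Op 2: best P0=NH4 P1=-
Op 3: best P0=NH1 P1=-
Op 4: best P0=NH1 P1=NH0
Op 5: best P0=NH3 P1=NH0
Op 6: best P0=NH3 P1=NH0

Answer: P0:NH3 P1:NH0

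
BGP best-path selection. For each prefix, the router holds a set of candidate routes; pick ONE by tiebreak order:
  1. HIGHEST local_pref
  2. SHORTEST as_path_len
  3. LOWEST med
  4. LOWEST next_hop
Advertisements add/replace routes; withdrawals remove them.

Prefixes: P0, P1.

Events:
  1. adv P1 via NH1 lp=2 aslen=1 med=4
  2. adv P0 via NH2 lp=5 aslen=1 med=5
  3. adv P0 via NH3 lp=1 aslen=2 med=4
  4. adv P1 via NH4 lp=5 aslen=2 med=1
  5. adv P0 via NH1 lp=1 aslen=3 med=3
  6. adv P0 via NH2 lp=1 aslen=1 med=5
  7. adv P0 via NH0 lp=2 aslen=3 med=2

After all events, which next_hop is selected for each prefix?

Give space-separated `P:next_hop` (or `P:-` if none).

Op 1: best P0=- P1=NH1
Op 2: best P0=NH2 P1=NH1
Op 3: best P0=NH2 P1=NH1
Op 4: best P0=NH2 P1=NH4
Op 5: best P0=NH2 P1=NH4
Op 6: best P0=NH2 P1=NH4
Op 7: best P0=NH0 P1=NH4

Answer: P0:NH0 P1:NH4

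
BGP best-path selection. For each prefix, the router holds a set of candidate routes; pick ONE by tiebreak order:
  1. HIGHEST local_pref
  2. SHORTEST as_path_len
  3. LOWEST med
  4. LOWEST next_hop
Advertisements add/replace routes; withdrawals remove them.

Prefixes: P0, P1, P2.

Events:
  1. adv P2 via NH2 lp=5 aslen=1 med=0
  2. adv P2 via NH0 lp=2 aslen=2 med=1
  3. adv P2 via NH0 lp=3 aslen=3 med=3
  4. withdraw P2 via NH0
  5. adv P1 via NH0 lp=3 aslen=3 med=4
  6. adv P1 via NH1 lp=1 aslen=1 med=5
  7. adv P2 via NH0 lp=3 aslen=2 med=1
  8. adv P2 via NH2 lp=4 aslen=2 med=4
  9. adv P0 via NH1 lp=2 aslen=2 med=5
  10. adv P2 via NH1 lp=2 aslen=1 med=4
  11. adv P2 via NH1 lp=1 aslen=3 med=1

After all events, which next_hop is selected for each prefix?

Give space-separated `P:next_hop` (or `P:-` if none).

Op 1: best P0=- P1=- P2=NH2
Op 2: best P0=- P1=- P2=NH2
Op 3: best P0=- P1=- P2=NH2
Op 4: best P0=- P1=- P2=NH2
Op 5: best P0=- P1=NH0 P2=NH2
Op 6: best P0=- P1=NH0 P2=NH2
Op 7: best P0=- P1=NH0 P2=NH2
Op 8: best P0=- P1=NH0 P2=NH2
Op 9: best P0=NH1 P1=NH0 P2=NH2
Op 10: best P0=NH1 P1=NH0 P2=NH2
Op 11: best P0=NH1 P1=NH0 P2=NH2

Answer: P0:NH1 P1:NH0 P2:NH2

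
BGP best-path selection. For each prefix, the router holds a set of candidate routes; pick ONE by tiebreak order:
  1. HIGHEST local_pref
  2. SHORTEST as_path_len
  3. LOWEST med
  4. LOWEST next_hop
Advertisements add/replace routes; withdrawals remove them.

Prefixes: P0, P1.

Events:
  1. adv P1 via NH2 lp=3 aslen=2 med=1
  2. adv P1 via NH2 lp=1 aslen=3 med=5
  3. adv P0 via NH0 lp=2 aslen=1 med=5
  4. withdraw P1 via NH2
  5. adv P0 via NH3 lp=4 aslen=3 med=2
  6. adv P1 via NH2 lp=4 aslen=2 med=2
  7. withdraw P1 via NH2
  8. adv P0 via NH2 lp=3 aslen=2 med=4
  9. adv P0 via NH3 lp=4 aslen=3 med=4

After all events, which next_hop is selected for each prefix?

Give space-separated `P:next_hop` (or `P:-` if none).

Op 1: best P0=- P1=NH2
Op 2: best P0=- P1=NH2
Op 3: best P0=NH0 P1=NH2
Op 4: best P0=NH0 P1=-
Op 5: best P0=NH3 P1=-
Op 6: best P0=NH3 P1=NH2
Op 7: best P0=NH3 P1=-
Op 8: best P0=NH3 P1=-
Op 9: best P0=NH3 P1=-

Answer: P0:NH3 P1:-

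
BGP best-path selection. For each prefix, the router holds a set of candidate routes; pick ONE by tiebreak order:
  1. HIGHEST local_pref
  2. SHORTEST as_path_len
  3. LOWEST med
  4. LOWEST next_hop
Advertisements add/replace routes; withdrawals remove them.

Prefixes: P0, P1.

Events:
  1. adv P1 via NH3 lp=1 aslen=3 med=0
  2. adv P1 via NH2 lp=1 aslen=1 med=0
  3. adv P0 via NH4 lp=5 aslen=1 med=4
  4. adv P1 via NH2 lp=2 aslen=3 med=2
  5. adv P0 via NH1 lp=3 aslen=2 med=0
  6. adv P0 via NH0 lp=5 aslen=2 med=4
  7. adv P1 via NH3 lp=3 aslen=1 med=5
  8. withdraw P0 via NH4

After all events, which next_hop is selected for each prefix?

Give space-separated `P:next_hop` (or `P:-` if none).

Answer: P0:NH0 P1:NH3

Derivation:
Op 1: best P0=- P1=NH3
Op 2: best P0=- P1=NH2
Op 3: best P0=NH4 P1=NH2
Op 4: best P0=NH4 P1=NH2
Op 5: best P0=NH4 P1=NH2
Op 6: best P0=NH4 P1=NH2
Op 7: best P0=NH4 P1=NH3
Op 8: best P0=NH0 P1=NH3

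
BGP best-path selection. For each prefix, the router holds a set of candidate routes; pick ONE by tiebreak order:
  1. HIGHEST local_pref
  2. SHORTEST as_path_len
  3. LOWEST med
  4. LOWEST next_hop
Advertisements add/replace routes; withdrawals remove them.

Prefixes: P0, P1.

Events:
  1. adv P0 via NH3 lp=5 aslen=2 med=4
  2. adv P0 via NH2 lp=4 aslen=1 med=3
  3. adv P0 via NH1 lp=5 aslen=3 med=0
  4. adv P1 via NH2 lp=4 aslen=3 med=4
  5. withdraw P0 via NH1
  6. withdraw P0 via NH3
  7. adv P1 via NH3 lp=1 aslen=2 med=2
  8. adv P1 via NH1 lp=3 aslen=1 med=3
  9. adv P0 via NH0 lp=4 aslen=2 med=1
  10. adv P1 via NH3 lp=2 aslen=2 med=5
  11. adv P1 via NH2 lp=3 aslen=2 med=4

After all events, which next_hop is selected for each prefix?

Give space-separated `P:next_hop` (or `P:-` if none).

Op 1: best P0=NH3 P1=-
Op 2: best P0=NH3 P1=-
Op 3: best P0=NH3 P1=-
Op 4: best P0=NH3 P1=NH2
Op 5: best P0=NH3 P1=NH2
Op 6: best P0=NH2 P1=NH2
Op 7: best P0=NH2 P1=NH2
Op 8: best P0=NH2 P1=NH2
Op 9: best P0=NH2 P1=NH2
Op 10: best P0=NH2 P1=NH2
Op 11: best P0=NH2 P1=NH1

Answer: P0:NH2 P1:NH1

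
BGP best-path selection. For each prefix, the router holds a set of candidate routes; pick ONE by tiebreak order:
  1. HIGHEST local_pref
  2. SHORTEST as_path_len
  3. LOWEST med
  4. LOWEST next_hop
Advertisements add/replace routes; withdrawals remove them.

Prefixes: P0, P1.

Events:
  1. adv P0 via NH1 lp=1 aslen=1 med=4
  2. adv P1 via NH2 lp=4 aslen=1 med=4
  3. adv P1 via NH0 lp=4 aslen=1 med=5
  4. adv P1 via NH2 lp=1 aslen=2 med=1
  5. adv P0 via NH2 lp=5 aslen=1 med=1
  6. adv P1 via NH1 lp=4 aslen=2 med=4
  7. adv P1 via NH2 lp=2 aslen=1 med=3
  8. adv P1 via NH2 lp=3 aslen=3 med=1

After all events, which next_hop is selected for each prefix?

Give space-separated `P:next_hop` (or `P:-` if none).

Answer: P0:NH2 P1:NH0

Derivation:
Op 1: best P0=NH1 P1=-
Op 2: best P0=NH1 P1=NH2
Op 3: best P0=NH1 P1=NH2
Op 4: best P0=NH1 P1=NH0
Op 5: best P0=NH2 P1=NH0
Op 6: best P0=NH2 P1=NH0
Op 7: best P0=NH2 P1=NH0
Op 8: best P0=NH2 P1=NH0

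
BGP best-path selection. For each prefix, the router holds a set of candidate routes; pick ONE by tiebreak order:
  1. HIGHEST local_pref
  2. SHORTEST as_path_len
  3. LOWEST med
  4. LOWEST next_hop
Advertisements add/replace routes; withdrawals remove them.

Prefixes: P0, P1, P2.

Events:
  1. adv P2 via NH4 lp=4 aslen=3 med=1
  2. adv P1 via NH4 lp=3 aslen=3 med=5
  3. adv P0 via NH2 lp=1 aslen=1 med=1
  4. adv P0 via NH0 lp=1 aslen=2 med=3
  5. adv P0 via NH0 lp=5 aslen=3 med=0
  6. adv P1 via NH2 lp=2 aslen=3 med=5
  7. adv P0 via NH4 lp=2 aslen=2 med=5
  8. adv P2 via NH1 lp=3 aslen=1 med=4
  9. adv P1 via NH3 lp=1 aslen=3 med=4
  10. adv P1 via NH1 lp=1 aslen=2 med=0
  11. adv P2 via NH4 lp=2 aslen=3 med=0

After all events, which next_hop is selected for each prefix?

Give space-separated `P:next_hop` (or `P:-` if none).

Answer: P0:NH0 P1:NH4 P2:NH1

Derivation:
Op 1: best P0=- P1=- P2=NH4
Op 2: best P0=- P1=NH4 P2=NH4
Op 3: best P0=NH2 P1=NH4 P2=NH4
Op 4: best P0=NH2 P1=NH4 P2=NH4
Op 5: best P0=NH0 P1=NH4 P2=NH4
Op 6: best P0=NH0 P1=NH4 P2=NH4
Op 7: best P0=NH0 P1=NH4 P2=NH4
Op 8: best P0=NH0 P1=NH4 P2=NH4
Op 9: best P0=NH0 P1=NH4 P2=NH4
Op 10: best P0=NH0 P1=NH4 P2=NH4
Op 11: best P0=NH0 P1=NH4 P2=NH1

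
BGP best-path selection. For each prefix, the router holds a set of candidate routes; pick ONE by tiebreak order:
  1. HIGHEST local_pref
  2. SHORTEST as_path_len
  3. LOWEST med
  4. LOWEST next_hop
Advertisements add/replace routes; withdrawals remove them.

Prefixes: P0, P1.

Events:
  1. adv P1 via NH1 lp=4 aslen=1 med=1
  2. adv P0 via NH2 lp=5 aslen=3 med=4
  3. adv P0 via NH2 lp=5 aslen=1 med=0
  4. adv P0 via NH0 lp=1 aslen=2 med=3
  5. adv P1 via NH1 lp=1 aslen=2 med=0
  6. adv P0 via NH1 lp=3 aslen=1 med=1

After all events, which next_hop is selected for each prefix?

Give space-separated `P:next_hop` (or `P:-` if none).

Op 1: best P0=- P1=NH1
Op 2: best P0=NH2 P1=NH1
Op 3: best P0=NH2 P1=NH1
Op 4: best P0=NH2 P1=NH1
Op 5: best P0=NH2 P1=NH1
Op 6: best P0=NH2 P1=NH1

Answer: P0:NH2 P1:NH1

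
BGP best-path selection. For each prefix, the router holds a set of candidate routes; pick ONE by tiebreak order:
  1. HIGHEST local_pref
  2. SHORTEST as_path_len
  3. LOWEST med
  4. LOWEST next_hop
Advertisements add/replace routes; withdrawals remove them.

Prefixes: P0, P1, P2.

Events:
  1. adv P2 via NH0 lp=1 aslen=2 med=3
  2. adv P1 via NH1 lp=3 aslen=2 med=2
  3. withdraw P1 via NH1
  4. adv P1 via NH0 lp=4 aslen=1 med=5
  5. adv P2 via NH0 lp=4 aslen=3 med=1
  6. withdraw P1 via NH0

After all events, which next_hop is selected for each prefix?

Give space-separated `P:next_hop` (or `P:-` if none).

Answer: P0:- P1:- P2:NH0

Derivation:
Op 1: best P0=- P1=- P2=NH0
Op 2: best P0=- P1=NH1 P2=NH0
Op 3: best P0=- P1=- P2=NH0
Op 4: best P0=- P1=NH0 P2=NH0
Op 5: best P0=- P1=NH0 P2=NH0
Op 6: best P0=- P1=- P2=NH0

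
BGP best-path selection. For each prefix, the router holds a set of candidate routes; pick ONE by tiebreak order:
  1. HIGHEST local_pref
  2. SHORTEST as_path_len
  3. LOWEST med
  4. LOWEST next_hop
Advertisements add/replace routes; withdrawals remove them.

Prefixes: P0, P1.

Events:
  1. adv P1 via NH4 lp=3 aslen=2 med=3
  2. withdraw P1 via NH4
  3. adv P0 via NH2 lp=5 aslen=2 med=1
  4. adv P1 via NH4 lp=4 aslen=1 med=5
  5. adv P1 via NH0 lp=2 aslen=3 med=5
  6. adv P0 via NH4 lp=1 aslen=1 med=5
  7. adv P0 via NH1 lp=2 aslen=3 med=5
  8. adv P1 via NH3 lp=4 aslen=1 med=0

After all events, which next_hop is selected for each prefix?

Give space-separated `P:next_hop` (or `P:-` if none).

Answer: P0:NH2 P1:NH3

Derivation:
Op 1: best P0=- P1=NH4
Op 2: best P0=- P1=-
Op 3: best P0=NH2 P1=-
Op 4: best P0=NH2 P1=NH4
Op 5: best P0=NH2 P1=NH4
Op 6: best P0=NH2 P1=NH4
Op 7: best P0=NH2 P1=NH4
Op 8: best P0=NH2 P1=NH3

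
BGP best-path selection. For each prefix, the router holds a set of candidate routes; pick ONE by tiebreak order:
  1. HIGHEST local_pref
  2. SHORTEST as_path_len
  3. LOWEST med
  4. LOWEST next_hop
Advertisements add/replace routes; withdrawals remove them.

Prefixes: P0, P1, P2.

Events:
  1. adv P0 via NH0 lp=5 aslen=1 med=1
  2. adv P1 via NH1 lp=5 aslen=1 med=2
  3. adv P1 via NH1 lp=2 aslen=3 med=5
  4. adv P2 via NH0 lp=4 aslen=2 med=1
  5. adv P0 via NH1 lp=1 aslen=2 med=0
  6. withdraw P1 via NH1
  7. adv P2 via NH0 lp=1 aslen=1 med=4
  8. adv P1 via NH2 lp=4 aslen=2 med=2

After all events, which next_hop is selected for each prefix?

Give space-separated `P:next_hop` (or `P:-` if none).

Op 1: best P0=NH0 P1=- P2=-
Op 2: best P0=NH0 P1=NH1 P2=-
Op 3: best P0=NH0 P1=NH1 P2=-
Op 4: best P0=NH0 P1=NH1 P2=NH0
Op 5: best P0=NH0 P1=NH1 P2=NH0
Op 6: best P0=NH0 P1=- P2=NH0
Op 7: best P0=NH0 P1=- P2=NH0
Op 8: best P0=NH0 P1=NH2 P2=NH0

Answer: P0:NH0 P1:NH2 P2:NH0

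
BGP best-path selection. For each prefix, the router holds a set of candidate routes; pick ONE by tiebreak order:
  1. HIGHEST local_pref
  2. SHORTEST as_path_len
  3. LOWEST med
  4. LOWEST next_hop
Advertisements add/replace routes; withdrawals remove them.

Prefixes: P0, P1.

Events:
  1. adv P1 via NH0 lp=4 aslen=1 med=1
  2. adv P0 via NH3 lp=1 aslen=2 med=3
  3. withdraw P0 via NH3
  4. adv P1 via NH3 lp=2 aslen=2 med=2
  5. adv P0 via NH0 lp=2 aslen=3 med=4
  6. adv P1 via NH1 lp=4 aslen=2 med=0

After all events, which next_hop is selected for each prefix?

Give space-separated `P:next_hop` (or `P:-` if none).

Answer: P0:NH0 P1:NH0

Derivation:
Op 1: best P0=- P1=NH0
Op 2: best P0=NH3 P1=NH0
Op 3: best P0=- P1=NH0
Op 4: best P0=- P1=NH0
Op 5: best P0=NH0 P1=NH0
Op 6: best P0=NH0 P1=NH0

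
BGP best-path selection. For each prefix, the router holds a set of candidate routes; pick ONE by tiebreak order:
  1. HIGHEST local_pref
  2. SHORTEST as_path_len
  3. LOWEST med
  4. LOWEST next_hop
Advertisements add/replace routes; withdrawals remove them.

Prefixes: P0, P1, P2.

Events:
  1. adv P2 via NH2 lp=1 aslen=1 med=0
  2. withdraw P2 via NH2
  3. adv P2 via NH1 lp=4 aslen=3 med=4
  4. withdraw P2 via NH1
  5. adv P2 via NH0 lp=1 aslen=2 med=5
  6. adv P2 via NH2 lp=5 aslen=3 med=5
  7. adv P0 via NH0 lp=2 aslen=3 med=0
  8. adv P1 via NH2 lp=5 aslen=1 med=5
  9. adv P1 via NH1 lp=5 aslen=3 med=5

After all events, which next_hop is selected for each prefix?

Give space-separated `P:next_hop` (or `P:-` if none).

Op 1: best P0=- P1=- P2=NH2
Op 2: best P0=- P1=- P2=-
Op 3: best P0=- P1=- P2=NH1
Op 4: best P0=- P1=- P2=-
Op 5: best P0=- P1=- P2=NH0
Op 6: best P0=- P1=- P2=NH2
Op 7: best P0=NH0 P1=- P2=NH2
Op 8: best P0=NH0 P1=NH2 P2=NH2
Op 9: best P0=NH0 P1=NH2 P2=NH2

Answer: P0:NH0 P1:NH2 P2:NH2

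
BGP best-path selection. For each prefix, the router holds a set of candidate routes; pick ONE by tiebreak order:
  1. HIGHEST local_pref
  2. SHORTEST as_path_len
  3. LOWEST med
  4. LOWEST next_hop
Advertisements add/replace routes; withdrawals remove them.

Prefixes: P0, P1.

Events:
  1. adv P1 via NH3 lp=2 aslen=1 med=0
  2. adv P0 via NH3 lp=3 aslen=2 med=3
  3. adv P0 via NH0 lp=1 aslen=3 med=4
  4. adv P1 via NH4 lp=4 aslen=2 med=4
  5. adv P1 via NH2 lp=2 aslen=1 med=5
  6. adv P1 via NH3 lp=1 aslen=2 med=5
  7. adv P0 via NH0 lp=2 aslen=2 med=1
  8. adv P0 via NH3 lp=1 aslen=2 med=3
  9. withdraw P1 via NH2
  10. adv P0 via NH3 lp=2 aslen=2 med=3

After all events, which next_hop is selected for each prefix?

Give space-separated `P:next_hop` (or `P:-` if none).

Op 1: best P0=- P1=NH3
Op 2: best P0=NH3 P1=NH3
Op 3: best P0=NH3 P1=NH3
Op 4: best P0=NH3 P1=NH4
Op 5: best P0=NH3 P1=NH4
Op 6: best P0=NH3 P1=NH4
Op 7: best P0=NH3 P1=NH4
Op 8: best P0=NH0 P1=NH4
Op 9: best P0=NH0 P1=NH4
Op 10: best P0=NH0 P1=NH4

Answer: P0:NH0 P1:NH4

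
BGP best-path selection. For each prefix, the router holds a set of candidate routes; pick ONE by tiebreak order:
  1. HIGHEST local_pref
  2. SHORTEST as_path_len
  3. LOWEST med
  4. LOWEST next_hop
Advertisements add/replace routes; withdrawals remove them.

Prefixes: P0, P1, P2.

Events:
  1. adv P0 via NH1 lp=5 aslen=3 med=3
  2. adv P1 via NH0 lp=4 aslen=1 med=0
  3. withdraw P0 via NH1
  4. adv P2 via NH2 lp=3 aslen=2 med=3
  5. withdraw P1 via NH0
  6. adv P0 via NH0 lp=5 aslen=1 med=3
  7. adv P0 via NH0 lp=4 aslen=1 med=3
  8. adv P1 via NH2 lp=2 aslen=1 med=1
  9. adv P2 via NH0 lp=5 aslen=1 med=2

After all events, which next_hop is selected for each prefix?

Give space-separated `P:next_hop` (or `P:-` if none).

Op 1: best P0=NH1 P1=- P2=-
Op 2: best P0=NH1 P1=NH0 P2=-
Op 3: best P0=- P1=NH0 P2=-
Op 4: best P0=- P1=NH0 P2=NH2
Op 5: best P0=- P1=- P2=NH2
Op 6: best P0=NH0 P1=- P2=NH2
Op 7: best P0=NH0 P1=- P2=NH2
Op 8: best P0=NH0 P1=NH2 P2=NH2
Op 9: best P0=NH0 P1=NH2 P2=NH0

Answer: P0:NH0 P1:NH2 P2:NH0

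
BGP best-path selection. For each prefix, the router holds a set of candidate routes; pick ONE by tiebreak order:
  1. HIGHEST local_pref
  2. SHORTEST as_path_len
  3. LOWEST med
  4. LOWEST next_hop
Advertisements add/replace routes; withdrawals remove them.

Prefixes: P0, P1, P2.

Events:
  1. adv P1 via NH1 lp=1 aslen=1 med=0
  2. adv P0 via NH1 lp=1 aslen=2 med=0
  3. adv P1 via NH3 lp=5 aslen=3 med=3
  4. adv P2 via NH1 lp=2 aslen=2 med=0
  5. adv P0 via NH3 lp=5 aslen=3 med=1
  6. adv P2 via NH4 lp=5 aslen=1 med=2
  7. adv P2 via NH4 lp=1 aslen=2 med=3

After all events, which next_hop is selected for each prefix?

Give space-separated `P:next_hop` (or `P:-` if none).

Answer: P0:NH3 P1:NH3 P2:NH1

Derivation:
Op 1: best P0=- P1=NH1 P2=-
Op 2: best P0=NH1 P1=NH1 P2=-
Op 3: best P0=NH1 P1=NH3 P2=-
Op 4: best P0=NH1 P1=NH3 P2=NH1
Op 5: best P0=NH3 P1=NH3 P2=NH1
Op 6: best P0=NH3 P1=NH3 P2=NH4
Op 7: best P0=NH3 P1=NH3 P2=NH1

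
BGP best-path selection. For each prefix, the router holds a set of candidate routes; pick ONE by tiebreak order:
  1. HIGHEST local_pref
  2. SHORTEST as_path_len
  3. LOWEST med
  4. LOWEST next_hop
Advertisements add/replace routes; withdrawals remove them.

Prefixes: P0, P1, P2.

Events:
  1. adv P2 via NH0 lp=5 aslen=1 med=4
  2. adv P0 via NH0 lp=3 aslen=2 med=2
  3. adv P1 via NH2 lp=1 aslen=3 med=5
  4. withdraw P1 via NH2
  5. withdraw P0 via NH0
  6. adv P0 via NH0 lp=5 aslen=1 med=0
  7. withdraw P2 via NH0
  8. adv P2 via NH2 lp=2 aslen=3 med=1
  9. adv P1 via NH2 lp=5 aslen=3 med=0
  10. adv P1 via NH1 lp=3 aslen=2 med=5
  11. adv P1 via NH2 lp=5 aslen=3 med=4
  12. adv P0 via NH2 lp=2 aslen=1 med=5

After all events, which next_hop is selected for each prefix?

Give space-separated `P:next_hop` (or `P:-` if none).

Op 1: best P0=- P1=- P2=NH0
Op 2: best P0=NH0 P1=- P2=NH0
Op 3: best P0=NH0 P1=NH2 P2=NH0
Op 4: best P0=NH0 P1=- P2=NH0
Op 5: best P0=- P1=- P2=NH0
Op 6: best P0=NH0 P1=- P2=NH0
Op 7: best P0=NH0 P1=- P2=-
Op 8: best P0=NH0 P1=- P2=NH2
Op 9: best P0=NH0 P1=NH2 P2=NH2
Op 10: best P0=NH0 P1=NH2 P2=NH2
Op 11: best P0=NH0 P1=NH2 P2=NH2
Op 12: best P0=NH0 P1=NH2 P2=NH2

Answer: P0:NH0 P1:NH2 P2:NH2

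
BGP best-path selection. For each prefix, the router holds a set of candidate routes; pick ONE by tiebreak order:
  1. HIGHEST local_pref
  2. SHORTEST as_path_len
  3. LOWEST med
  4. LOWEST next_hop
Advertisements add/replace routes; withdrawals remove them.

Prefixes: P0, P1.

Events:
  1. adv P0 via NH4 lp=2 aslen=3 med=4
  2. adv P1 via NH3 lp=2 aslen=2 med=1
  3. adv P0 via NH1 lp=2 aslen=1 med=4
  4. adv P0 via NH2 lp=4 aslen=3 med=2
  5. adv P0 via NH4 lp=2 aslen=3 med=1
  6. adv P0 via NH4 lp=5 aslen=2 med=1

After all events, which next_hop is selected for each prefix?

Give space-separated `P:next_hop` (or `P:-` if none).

Answer: P0:NH4 P1:NH3

Derivation:
Op 1: best P0=NH4 P1=-
Op 2: best P0=NH4 P1=NH3
Op 3: best P0=NH1 P1=NH3
Op 4: best P0=NH2 P1=NH3
Op 5: best P0=NH2 P1=NH3
Op 6: best P0=NH4 P1=NH3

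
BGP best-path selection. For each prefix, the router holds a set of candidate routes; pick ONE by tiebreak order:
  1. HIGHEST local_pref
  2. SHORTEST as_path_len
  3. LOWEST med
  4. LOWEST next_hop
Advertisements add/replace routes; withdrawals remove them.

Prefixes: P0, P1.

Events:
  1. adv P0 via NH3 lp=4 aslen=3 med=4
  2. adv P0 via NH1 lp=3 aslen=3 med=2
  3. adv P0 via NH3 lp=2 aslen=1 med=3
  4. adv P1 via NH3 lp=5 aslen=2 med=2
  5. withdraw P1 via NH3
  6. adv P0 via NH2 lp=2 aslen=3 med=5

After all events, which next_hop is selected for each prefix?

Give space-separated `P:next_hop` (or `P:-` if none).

Answer: P0:NH1 P1:-

Derivation:
Op 1: best P0=NH3 P1=-
Op 2: best P0=NH3 P1=-
Op 3: best P0=NH1 P1=-
Op 4: best P0=NH1 P1=NH3
Op 5: best P0=NH1 P1=-
Op 6: best P0=NH1 P1=-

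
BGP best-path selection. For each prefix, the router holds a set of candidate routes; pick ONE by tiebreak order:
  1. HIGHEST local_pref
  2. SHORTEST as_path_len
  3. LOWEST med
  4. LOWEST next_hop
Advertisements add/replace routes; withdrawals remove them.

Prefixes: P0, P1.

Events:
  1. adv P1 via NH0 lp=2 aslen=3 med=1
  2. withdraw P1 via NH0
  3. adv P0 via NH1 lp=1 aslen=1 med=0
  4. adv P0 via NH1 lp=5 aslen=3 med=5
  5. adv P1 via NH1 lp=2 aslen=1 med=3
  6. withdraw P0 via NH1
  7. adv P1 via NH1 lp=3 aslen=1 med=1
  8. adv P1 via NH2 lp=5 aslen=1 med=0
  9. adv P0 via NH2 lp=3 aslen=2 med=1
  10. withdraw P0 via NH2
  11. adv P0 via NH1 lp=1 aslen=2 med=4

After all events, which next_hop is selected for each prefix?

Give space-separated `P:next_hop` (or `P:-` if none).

Answer: P0:NH1 P1:NH2

Derivation:
Op 1: best P0=- P1=NH0
Op 2: best P0=- P1=-
Op 3: best P0=NH1 P1=-
Op 4: best P0=NH1 P1=-
Op 5: best P0=NH1 P1=NH1
Op 6: best P0=- P1=NH1
Op 7: best P0=- P1=NH1
Op 8: best P0=- P1=NH2
Op 9: best P0=NH2 P1=NH2
Op 10: best P0=- P1=NH2
Op 11: best P0=NH1 P1=NH2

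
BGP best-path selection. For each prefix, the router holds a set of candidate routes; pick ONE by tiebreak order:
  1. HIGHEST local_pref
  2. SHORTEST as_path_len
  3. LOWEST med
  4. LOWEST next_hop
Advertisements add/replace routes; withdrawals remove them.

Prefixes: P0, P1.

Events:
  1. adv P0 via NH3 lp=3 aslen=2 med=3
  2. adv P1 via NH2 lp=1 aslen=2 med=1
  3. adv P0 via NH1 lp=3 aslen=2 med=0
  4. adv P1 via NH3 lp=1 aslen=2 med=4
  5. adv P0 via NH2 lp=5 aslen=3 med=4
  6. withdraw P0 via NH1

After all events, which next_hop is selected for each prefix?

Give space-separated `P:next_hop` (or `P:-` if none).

Op 1: best P0=NH3 P1=-
Op 2: best P0=NH3 P1=NH2
Op 3: best P0=NH1 P1=NH2
Op 4: best P0=NH1 P1=NH2
Op 5: best P0=NH2 P1=NH2
Op 6: best P0=NH2 P1=NH2

Answer: P0:NH2 P1:NH2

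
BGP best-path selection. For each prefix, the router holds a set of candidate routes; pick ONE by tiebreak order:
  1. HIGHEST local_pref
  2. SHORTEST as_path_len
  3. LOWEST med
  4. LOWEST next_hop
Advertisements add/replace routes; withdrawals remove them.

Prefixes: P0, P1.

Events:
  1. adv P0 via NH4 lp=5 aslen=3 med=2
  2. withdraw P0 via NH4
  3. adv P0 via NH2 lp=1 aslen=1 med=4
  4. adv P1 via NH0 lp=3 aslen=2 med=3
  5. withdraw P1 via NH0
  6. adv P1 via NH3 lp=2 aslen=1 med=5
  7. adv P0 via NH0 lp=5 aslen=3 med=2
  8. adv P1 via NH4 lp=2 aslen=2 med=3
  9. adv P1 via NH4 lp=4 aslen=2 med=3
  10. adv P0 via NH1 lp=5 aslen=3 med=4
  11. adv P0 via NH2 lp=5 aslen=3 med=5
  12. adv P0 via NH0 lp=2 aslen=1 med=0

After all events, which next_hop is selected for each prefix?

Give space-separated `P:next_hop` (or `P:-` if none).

Op 1: best P0=NH4 P1=-
Op 2: best P0=- P1=-
Op 3: best P0=NH2 P1=-
Op 4: best P0=NH2 P1=NH0
Op 5: best P0=NH2 P1=-
Op 6: best P0=NH2 P1=NH3
Op 7: best P0=NH0 P1=NH3
Op 8: best P0=NH0 P1=NH3
Op 9: best P0=NH0 P1=NH4
Op 10: best P0=NH0 P1=NH4
Op 11: best P0=NH0 P1=NH4
Op 12: best P0=NH1 P1=NH4

Answer: P0:NH1 P1:NH4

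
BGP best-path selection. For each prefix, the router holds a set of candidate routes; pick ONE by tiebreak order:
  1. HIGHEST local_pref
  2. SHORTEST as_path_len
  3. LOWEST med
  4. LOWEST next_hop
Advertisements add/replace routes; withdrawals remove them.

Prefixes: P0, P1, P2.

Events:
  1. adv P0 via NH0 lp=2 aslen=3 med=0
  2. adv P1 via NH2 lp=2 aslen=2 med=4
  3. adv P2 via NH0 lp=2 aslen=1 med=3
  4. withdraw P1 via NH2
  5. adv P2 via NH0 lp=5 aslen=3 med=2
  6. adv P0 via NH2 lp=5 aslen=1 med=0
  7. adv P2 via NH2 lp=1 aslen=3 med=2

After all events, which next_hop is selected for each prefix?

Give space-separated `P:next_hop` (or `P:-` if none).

Answer: P0:NH2 P1:- P2:NH0

Derivation:
Op 1: best P0=NH0 P1=- P2=-
Op 2: best P0=NH0 P1=NH2 P2=-
Op 3: best P0=NH0 P1=NH2 P2=NH0
Op 4: best P0=NH0 P1=- P2=NH0
Op 5: best P0=NH0 P1=- P2=NH0
Op 6: best P0=NH2 P1=- P2=NH0
Op 7: best P0=NH2 P1=- P2=NH0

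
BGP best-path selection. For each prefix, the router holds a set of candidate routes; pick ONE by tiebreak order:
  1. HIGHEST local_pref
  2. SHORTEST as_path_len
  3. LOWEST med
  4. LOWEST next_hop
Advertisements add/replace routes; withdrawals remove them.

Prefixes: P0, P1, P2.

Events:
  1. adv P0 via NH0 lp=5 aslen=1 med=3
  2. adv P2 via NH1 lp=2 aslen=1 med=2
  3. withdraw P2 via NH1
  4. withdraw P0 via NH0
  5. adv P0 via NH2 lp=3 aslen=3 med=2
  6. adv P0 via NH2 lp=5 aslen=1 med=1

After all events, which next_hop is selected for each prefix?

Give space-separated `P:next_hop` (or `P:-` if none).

Op 1: best P0=NH0 P1=- P2=-
Op 2: best P0=NH0 P1=- P2=NH1
Op 3: best P0=NH0 P1=- P2=-
Op 4: best P0=- P1=- P2=-
Op 5: best P0=NH2 P1=- P2=-
Op 6: best P0=NH2 P1=- P2=-

Answer: P0:NH2 P1:- P2:-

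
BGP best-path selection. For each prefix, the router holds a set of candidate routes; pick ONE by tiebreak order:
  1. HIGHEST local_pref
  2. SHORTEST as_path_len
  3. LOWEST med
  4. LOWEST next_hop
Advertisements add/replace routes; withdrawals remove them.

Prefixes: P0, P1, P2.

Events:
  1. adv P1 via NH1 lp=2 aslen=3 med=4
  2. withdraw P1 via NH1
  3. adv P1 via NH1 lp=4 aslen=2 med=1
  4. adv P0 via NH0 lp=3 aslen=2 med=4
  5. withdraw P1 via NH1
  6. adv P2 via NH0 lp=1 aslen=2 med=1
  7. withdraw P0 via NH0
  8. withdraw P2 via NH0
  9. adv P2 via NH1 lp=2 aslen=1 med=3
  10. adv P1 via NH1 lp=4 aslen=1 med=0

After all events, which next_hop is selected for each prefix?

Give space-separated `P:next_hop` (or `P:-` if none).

Op 1: best P0=- P1=NH1 P2=-
Op 2: best P0=- P1=- P2=-
Op 3: best P0=- P1=NH1 P2=-
Op 4: best P0=NH0 P1=NH1 P2=-
Op 5: best P0=NH0 P1=- P2=-
Op 6: best P0=NH0 P1=- P2=NH0
Op 7: best P0=- P1=- P2=NH0
Op 8: best P0=- P1=- P2=-
Op 9: best P0=- P1=- P2=NH1
Op 10: best P0=- P1=NH1 P2=NH1

Answer: P0:- P1:NH1 P2:NH1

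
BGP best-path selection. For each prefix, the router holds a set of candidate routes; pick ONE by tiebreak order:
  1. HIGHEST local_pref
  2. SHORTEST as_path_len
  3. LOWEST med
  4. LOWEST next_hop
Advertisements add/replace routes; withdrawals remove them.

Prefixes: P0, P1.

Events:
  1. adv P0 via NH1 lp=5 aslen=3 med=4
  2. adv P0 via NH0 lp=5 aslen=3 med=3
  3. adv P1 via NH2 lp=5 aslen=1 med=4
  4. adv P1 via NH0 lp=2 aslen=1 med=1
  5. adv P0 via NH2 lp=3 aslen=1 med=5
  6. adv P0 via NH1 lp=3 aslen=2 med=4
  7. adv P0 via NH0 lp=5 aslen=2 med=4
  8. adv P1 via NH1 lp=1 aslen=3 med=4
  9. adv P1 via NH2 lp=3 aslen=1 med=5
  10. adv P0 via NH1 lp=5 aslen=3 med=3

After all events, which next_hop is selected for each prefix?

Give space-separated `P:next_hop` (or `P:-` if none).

Answer: P0:NH0 P1:NH2

Derivation:
Op 1: best P0=NH1 P1=-
Op 2: best P0=NH0 P1=-
Op 3: best P0=NH0 P1=NH2
Op 4: best P0=NH0 P1=NH2
Op 5: best P0=NH0 P1=NH2
Op 6: best P0=NH0 P1=NH2
Op 7: best P0=NH0 P1=NH2
Op 8: best P0=NH0 P1=NH2
Op 9: best P0=NH0 P1=NH2
Op 10: best P0=NH0 P1=NH2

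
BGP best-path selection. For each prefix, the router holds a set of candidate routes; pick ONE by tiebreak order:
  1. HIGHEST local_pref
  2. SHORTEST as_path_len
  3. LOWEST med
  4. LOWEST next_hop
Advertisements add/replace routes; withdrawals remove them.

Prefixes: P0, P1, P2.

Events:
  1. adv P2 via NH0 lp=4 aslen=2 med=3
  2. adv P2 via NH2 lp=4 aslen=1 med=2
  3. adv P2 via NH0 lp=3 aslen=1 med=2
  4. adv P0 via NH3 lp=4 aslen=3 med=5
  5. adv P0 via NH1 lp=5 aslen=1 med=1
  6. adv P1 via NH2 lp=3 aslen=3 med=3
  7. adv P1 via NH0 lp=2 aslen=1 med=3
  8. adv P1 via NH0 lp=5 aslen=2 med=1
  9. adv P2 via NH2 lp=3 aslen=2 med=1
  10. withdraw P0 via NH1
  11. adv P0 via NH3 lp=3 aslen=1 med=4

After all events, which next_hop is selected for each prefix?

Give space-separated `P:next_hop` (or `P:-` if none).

Op 1: best P0=- P1=- P2=NH0
Op 2: best P0=- P1=- P2=NH2
Op 3: best P0=- P1=- P2=NH2
Op 4: best P0=NH3 P1=- P2=NH2
Op 5: best P0=NH1 P1=- P2=NH2
Op 6: best P0=NH1 P1=NH2 P2=NH2
Op 7: best P0=NH1 P1=NH2 P2=NH2
Op 8: best P0=NH1 P1=NH0 P2=NH2
Op 9: best P0=NH1 P1=NH0 P2=NH0
Op 10: best P0=NH3 P1=NH0 P2=NH0
Op 11: best P0=NH3 P1=NH0 P2=NH0

Answer: P0:NH3 P1:NH0 P2:NH0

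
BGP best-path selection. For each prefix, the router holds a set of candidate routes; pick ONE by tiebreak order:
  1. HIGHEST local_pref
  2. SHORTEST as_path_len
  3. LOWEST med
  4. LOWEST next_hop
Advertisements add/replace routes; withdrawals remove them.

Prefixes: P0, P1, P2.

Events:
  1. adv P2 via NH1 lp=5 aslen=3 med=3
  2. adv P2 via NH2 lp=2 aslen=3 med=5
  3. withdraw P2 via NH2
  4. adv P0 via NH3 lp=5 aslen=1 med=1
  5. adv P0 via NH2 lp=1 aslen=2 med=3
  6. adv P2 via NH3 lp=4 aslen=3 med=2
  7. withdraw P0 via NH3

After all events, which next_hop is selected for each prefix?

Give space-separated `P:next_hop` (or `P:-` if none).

Answer: P0:NH2 P1:- P2:NH1

Derivation:
Op 1: best P0=- P1=- P2=NH1
Op 2: best P0=- P1=- P2=NH1
Op 3: best P0=- P1=- P2=NH1
Op 4: best P0=NH3 P1=- P2=NH1
Op 5: best P0=NH3 P1=- P2=NH1
Op 6: best P0=NH3 P1=- P2=NH1
Op 7: best P0=NH2 P1=- P2=NH1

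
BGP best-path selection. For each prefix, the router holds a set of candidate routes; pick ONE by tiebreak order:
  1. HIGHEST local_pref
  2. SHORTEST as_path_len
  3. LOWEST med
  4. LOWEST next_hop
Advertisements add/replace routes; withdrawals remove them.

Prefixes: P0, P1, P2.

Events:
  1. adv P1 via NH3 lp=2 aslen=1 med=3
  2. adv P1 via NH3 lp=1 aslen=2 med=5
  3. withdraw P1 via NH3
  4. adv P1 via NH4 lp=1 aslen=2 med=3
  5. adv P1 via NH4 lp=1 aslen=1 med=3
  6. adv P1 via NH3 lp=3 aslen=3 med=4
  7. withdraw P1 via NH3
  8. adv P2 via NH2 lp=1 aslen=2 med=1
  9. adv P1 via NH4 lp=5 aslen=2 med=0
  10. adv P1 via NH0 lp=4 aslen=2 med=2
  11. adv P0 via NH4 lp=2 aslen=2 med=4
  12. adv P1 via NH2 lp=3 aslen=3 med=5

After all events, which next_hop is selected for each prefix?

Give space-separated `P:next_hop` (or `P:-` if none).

Op 1: best P0=- P1=NH3 P2=-
Op 2: best P0=- P1=NH3 P2=-
Op 3: best P0=- P1=- P2=-
Op 4: best P0=- P1=NH4 P2=-
Op 5: best P0=- P1=NH4 P2=-
Op 6: best P0=- P1=NH3 P2=-
Op 7: best P0=- P1=NH4 P2=-
Op 8: best P0=- P1=NH4 P2=NH2
Op 9: best P0=- P1=NH4 P2=NH2
Op 10: best P0=- P1=NH4 P2=NH2
Op 11: best P0=NH4 P1=NH4 P2=NH2
Op 12: best P0=NH4 P1=NH4 P2=NH2

Answer: P0:NH4 P1:NH4 P2:NH2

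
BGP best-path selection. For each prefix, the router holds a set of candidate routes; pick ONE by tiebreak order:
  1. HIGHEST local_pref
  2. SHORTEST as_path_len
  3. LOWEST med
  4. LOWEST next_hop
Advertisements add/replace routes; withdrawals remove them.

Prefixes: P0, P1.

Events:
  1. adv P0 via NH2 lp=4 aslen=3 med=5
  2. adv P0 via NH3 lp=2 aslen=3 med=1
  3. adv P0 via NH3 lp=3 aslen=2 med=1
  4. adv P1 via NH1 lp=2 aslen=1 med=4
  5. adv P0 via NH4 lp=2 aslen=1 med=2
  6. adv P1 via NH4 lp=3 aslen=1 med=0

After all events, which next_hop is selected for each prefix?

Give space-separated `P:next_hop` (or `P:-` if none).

Op 1: best P0=NH2 P1=-
Op 2: best P0=NH2 P1=-
Op 3: best P0=NH2 P1=-
Op 4: best P0=NH2 P1=NH1
Op 5: best P0=NH2 P1=NH1
Op 6: best P0=NH2 P1=NH4

Answer: P0:NH2 P1:NH4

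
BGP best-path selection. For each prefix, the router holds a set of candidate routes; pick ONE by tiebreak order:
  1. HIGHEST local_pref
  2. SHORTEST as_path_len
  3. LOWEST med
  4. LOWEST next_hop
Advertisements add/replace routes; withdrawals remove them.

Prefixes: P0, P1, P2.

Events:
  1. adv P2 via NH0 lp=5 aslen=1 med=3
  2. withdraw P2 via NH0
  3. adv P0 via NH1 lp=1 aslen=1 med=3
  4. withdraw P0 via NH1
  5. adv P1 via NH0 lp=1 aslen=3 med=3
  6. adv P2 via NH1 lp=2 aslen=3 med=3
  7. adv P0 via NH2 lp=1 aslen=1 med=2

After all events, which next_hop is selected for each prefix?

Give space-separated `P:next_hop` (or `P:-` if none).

Op 1: best P0=- P1=- P2=NH0
Op 2: best P0=- P1=- P2=-
Op 3: best P0=NH1 P1=- P2=-
Op 4: best P0=- P1=- P2=-
Op 5: best P0=- P1=NH0 P2=-
Op 6: best P0=- P1=NH0 P2=NH1
Op 7: best P0=NH2 P1=NH0 P2=NH1

Answer: P0:NH2 P1:NH0 P2:NH1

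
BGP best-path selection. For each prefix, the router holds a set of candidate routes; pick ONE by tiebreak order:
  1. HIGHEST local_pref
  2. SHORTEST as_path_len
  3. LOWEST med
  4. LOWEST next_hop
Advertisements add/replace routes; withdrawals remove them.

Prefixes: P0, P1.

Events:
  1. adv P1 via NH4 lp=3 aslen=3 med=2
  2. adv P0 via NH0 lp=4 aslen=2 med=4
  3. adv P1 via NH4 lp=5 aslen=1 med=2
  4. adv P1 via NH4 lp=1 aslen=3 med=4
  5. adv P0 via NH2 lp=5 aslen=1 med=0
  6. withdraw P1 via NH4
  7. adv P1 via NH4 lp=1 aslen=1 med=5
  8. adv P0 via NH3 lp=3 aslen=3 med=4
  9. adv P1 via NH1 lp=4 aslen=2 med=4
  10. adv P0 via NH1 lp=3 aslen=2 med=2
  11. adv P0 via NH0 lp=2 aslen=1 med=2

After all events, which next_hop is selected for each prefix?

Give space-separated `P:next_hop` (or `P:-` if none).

Op 1: best P0=- P1=NH4
Op 2: best P0=NH0 P1=NH4
Op 3: best P0=NH0 P1=NH4
Op 4: best P0=NH0 P1=NH4
Op 5: best P0=NH2 P1=NH4
Op 6: best P0=NH2 P1=-
Op 7: best P0=NH2 P1=NH4
Op 8: best P0=NH2 P1=NH4
Op 9: best P0=NH2 P1=NH1
Op 10: best P0=NH2 P1=NH1
Op 11: best P0=NH2 P1=NH1

Answer: P0:NH2 P1:NH1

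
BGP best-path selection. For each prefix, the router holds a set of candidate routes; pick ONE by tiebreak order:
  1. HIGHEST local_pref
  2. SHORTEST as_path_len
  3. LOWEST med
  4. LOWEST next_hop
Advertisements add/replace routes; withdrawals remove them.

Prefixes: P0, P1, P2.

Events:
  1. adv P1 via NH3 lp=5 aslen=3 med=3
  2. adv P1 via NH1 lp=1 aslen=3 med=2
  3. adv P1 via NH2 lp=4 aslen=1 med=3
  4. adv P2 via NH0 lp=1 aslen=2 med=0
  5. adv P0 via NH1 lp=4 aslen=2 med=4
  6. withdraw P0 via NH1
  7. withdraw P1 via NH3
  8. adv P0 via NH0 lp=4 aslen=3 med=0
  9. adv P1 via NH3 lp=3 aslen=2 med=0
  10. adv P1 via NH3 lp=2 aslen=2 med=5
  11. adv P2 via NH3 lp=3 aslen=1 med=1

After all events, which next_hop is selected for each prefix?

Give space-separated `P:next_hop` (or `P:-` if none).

Op 1: best P0=- P1=NH3 P2=-
Op 2: best P0=- P1=NH3 P2=-
Op 3: best P0=- P1=NH3 P2=-
Op 4: best P0=- P1=NH3 P2=NH0
Op 5: best P0=NH1 P1=NH3 P2=NH0
Op 6: best P0=- P1=NH3 P2=NH0
Op 7: best P0=- P1=NH2 P2=NH0
Op 8: best P0=NH0 P1=NH2 P2=NH0
Op 9: best P0=NH0 P1=NH2 P2=NH0
Op 10: best P0=NH0 P1=NH2 P2=NH0
Op 11: best P0=NH0 P1=NH2 P2=NH3

Answer: P0:NH0 P1:NH2 P2:NH3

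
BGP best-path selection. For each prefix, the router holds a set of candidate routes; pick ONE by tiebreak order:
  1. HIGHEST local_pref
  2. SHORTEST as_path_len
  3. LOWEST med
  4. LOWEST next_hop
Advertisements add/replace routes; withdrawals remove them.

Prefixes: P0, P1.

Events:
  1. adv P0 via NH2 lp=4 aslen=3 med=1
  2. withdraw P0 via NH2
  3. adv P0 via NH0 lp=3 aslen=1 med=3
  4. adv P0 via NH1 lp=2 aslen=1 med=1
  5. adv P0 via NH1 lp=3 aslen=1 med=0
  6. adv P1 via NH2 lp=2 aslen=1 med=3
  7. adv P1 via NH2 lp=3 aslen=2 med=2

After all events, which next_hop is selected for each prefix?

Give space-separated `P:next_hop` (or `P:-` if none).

Op 1: best P0=NH2 P1=-
Op 2: best P0=- P1=-
Op 3: best P0=NH0 P1=-
Op 4: best P0=NH0 P1=-
Op 5: best P0=NH1 P1=-
Op 6: best P0=NH1 P1=NH2
Op 7: best P0=NH1 P1=NH2

Answer: P0:NH1 P1:NH2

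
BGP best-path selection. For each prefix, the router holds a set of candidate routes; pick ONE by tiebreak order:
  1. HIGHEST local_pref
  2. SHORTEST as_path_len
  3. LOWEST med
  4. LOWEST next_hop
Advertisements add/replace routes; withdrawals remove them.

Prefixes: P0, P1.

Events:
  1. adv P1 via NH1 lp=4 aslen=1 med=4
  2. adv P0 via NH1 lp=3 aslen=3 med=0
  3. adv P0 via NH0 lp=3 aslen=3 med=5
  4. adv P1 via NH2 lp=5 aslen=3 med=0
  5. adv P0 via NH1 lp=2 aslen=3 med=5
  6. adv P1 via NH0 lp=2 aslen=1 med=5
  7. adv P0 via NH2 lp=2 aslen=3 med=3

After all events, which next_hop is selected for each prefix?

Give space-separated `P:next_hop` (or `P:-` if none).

Answer: P0:NH0 P1:NH2

Derivation:
Op 1: best P0=- P1=NH1
Op 2: best P0=NH1 P1=NH1
Op 3: best P0=NH1 P1=NH1
Op 4: best P0=NH1 P1=NH2
Op 5: best P0=NH0 P1=NH2
Op 6: best P0=NH0 P1=NH2
Op 7: best P0=NH0 P1=NH2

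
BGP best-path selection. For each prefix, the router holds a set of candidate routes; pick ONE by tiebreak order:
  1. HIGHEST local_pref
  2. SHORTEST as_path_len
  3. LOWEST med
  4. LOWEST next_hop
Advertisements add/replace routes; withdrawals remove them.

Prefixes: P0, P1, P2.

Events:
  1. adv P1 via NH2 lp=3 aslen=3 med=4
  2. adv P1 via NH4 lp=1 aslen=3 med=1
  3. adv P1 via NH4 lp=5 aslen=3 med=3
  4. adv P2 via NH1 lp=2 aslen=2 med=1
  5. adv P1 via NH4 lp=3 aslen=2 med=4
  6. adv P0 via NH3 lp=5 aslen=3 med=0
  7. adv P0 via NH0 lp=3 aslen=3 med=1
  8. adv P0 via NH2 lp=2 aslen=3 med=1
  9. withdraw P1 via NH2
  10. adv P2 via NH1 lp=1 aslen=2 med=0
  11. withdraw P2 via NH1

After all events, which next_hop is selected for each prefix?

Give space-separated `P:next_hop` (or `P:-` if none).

Op 1: best P0=- P1=NH2 P2=-
Op 2: best P0=- P1=NH2 P2=-
Op 3: best P0=- P1=NH4 P2=-
Op 4: best P0=- P1=NH4 P2=NH1
Op 5: best P0=- P1=NH4 P2=NH1
Op 6: best P0=NH3 P1=NH4 P2=NH1
Op 7: best P0=NH3 P1=NH4 P2=NH1
Op 8: best P0=NH3 P1=NH4 P2=NH1
Op 9: best P0=NH3 P1=NH4 P2=NH1
Op 10: best P0=NH3 P1=NH4 P2=NH1
Op 11: best P0=NH3 P1=NH4 P2=-

Answer: P0:NH3 P1:NH4 P2:-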